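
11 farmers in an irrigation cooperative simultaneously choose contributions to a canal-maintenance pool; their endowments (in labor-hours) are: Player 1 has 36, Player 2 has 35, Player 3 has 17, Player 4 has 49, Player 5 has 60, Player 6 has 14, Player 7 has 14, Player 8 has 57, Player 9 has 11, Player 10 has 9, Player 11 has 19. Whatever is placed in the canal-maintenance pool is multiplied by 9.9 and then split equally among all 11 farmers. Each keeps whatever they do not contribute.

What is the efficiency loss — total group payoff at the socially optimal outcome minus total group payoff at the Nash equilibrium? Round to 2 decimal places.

2856.90 labor-hours

The private return per contributed unit is 9.9/11 = 0.9000 < 1 for every player regardless of endowment, so the Nash equilibrium is zero contribution and the group total is Σ E_j = 36 + 35 + 17 + 49 + 60 + 14 + 14 + 57 + 11 + 9 + 19 = 321.
Each contributed unit returns 9.900 to the group, so the social optimum is full contribution by everyone: group total = 9.900 × 321 = 3177.90.
Efficiency loss = (9.900 − 1) × 321 = 2856.90.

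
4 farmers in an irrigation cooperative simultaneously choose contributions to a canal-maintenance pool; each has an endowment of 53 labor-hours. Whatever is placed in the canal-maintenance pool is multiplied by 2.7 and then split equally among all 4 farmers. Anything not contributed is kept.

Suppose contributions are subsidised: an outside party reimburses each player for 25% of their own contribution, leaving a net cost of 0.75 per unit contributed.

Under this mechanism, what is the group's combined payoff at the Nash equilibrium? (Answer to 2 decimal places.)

The effective private return is (2.7/4) / 0.75 = 0.9000, which is still under 1, so the mechanism doesn't change anyone's dominant strategy: zero contribution.
At the Nash equilibrium no one contributes; group total payoff = 4 × 53 = 212.

212.00 labor-hours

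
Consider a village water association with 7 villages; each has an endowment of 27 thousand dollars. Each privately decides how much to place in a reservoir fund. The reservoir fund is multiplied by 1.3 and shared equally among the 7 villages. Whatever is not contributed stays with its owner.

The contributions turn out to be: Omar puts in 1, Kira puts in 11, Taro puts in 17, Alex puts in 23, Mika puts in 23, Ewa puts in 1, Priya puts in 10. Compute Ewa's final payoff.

Total contributed: 1 + 11 + 17 + 23 + 23 + 1 + 10 = 86.
Each receives 1.3 × 86 / 7 = 15.97 from the reservoir fund.
Ewa keeps 27 − 1 = 26, so Ewa's payoff is 26 + 15.97 = 41.97.

41.97 thousand dollars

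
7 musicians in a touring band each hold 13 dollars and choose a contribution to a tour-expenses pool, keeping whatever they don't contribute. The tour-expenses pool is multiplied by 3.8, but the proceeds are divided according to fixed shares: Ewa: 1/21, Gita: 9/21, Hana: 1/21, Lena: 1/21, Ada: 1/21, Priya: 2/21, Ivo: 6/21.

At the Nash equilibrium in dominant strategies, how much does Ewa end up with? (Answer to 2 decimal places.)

A player with share s gets back 3.8·s per unit contributed, so full contribution is dominant for anyone with s > 1/3.8 = 0.2632 and zero contribution is dominant for anyone below.
Gita and Ivo clear that bar, contributing 13 each; the remaining 5 contribute 0. Total contributed: 26.
Ewa keeps 13 and receives 3.8 × 26 × 1/21 = 4.70 from the tour-expenses pool, for a payoff of 17.70.

17.70 dollars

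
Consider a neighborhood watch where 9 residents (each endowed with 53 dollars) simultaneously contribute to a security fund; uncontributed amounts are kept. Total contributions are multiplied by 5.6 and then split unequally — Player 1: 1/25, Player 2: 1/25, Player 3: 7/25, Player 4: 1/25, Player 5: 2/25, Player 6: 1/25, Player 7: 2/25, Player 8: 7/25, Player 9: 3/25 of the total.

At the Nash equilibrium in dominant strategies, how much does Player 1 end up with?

For player j, contributing a unit is worthwhile iff 5.6 × (j's share) ≥ 1, i.e. iff j's share is at least 0.1786.
Player 3 and Player 8 are above the threshold, contributing 53 each; the remaining 7 contribute 0. Total contributed: 106.
Player 1 keeps 53 and receives 5.6 × 106 × 1/25 = 23.74 from the security fund, for a payoff of 76.74.

76.74 dollars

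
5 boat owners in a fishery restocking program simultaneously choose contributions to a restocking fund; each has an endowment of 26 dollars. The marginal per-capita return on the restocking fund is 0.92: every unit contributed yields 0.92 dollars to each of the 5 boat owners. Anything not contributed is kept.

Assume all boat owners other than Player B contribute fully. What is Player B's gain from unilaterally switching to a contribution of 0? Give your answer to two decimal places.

2.08 dollars

Switching from a contribution of 26 to 0 lets Player B keep an extra 26 dollars, but lowers the restocking fund by 26, which costs Player B their own share of that drop: 0.92 × 26 = 23.92.
Net gain = 26 − 23.92 = 2.08. The private return per contributed unit (0.92) is below 1, so free-riding is indeed the best response regardless of what the others do.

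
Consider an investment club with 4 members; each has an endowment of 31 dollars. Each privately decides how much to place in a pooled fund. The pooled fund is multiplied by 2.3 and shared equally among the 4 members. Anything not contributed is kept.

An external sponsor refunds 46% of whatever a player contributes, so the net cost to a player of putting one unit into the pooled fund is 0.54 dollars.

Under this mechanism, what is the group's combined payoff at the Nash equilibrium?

With the mechanism, a contributed unit returns (2.3/4) / 0.54 = 1.0648 per unit of net cost to the contributor — now above 1 — so contributing fully is weakly dominant for every player.
At the Nash equilibrium everyone contributes 31. Group total payoff = 4 × (31 × 0.46 + 2.3 × 31) = 342.24.

342.24 dollars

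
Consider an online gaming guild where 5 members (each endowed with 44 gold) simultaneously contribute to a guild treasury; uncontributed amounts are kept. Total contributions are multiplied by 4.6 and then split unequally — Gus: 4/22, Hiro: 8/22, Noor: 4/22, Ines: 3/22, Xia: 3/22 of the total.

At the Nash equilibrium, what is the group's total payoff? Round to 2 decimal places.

A player with share s gets back 4.6·s per unit contributed, so full contribution is dominant for anyone with s > 1/4.6 = 0.2174 and zero contribution is dominant for anyone below.
Hiro alone (share 8/22) is above the threshold, contributing 44; the remaining 4 contribute 0. Total contributed: 44.
The guild treasury pays out 4.6 × 44 = 202.40 in total (split across the unequal shares, but the aggregate is all that matters for the group sum).
The 4 free-riders keep 44 each, adding 176. Group total = 176 + 202.40 = 378.40.

378.40 gold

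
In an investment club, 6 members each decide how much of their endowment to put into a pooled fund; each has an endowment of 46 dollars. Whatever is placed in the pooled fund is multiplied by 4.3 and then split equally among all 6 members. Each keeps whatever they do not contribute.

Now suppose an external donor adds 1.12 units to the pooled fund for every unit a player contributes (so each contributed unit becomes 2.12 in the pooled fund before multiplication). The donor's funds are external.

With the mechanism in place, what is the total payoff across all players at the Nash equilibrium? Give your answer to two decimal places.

Under the mechanism each unit contributed yields 4.3 × 2.12 / 6 = 1.5193 back to its contributor per unit of net cost, which exceeds 1, making full contribution the dominant choice for everyone.
So the Nash equilibrium is full contribution by all 6; the group earns 4.3 × 2.12 × 276 = 2516.02.

2516.02 dollars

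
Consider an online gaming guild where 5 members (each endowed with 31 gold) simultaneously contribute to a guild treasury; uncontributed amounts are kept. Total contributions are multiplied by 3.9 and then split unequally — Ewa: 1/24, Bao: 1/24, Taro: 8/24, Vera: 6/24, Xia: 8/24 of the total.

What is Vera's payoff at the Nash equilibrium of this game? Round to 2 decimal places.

For player j, contributing a unit is worthwhile iff 3.9 × (j's share) ≥ 1, i.e. iff j's share is at least 0.2564.
Taro and Xia clear that bar, contributing 31 each; the remaining 3 contribute 0. Total contributed: 62.
Vera keeps 31 and receives 3.9 × 62 × 6/24 = 60.45 from the guild treasury, for a payoff of 91.45.

91.45 gold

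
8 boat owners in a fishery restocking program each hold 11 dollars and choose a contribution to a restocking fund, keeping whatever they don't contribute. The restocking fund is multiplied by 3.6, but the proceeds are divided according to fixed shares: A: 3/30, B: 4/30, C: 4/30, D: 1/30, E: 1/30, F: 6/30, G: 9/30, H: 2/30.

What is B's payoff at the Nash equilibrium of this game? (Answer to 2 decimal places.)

Player j's private return per contributed unit is 3.6 × (j's share). Contributing is weakly dominant for j when that share is at least 1/3.6 = 0.2778, and contributing 0 is dominant otherwise.
The only share above 0.2778 is G's 9/30, contributing 11; the remaining 7 contribute 0. Total contributed: 11.
B keeps 11 and receives 3.6 × 11 × 4/30 = 5.28 from the restocking fund, for a payoff of 16.28.

16.28 dollars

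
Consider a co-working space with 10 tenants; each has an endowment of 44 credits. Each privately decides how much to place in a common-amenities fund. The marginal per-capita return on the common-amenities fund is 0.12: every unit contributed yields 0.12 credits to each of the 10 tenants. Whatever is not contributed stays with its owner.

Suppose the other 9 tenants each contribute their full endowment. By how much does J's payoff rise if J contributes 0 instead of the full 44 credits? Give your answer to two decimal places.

38.72 credits

Switching from a contribution of 44 to 0 lets J keep an extra 44 credits, but lowers the common-amenities fund by 44, which costs J their own share of that drop: 0.12 × 44 = 5.28.
Net gain = 44 − 5.28 = 38.72. The private return per contributed unit (0.12) is below 1, so free-riding is indeed the best response regardless of what the others do.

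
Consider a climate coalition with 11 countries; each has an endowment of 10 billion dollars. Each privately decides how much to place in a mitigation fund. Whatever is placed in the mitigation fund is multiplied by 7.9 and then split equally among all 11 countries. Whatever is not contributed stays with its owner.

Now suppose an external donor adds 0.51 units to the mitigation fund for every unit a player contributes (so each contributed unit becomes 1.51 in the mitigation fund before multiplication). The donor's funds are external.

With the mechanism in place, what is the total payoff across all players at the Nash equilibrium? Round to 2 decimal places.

1312.19 billion dollars

With the mechanism, a contributed unit returns 7.9 × 1.51 / 11 = 1.0845 per unit of net cost to the contributor — now above 1 — so contributing fully is weakly dominant for every player.
At the Nash equilibrium everyone contributes 10. Group total payoff = 7.9 × 1.51 × 110 = 1312.19.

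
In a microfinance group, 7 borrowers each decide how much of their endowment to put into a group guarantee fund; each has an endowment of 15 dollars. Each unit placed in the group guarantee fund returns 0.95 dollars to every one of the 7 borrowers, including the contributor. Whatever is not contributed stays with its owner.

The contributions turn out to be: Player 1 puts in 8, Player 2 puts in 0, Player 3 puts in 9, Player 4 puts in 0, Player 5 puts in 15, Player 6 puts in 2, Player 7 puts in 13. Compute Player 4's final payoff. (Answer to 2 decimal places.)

Total contributed: 8 + 0 + 9 + 0 + 15 + 2 + 13 = 47.
Each receives 0.95 × 47 = 44.65 from the group guarantee fund.
Player 4 keeps 15 − 0 = 15, so Player 4's payoff is 15 + 44.65 = 59.65.

59.65 dollars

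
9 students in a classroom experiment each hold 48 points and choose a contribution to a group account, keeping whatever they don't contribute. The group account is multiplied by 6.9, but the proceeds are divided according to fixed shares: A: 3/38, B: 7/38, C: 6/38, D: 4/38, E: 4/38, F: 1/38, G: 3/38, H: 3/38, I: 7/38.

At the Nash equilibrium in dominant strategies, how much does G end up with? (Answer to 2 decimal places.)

126.44 points

Player j's private return per contributed unit is 6.9 × (j's share). Contributing is weakly dominant for j when that share is at least 1/6.9 = 0.1449, and contributing 0 is dominant otherwise.
B, C and I are above the threshold, contributing 48 each; the remaining 6 contribute 0. Total contributed: 144.
G keeps 48 and receives 6.9 × 144 × 3/38 = 78.44 from the group account, for a payoff of 126.44.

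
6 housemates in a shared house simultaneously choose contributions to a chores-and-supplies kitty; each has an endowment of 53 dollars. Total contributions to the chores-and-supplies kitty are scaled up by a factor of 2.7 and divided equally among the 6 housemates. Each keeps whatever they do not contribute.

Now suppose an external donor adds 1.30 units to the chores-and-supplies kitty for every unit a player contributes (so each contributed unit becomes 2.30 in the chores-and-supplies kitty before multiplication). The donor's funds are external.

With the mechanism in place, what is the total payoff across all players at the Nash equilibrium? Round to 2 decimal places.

1974.78 dollars

With the mechanism, a contributed unit returns 2.7 × 2.30 / 6 = 1.0350 per unit of net cost to the contributor — now above 1 — so contributing fully is weakly dominant for every player.
At the Nash equilibrium everyone contributes 53. Group total payoff = 2.7 × 2.30 × 318 = 1974.78.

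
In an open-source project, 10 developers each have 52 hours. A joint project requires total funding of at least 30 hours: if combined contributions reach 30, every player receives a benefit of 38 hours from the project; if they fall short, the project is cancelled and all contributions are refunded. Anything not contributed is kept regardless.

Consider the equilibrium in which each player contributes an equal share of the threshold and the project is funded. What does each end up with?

87 hours

Equal share of the threshold: 30/10 = 3.
At this profile no one gains by cutting their contribution: any cut drops the total below 30, the project is cancelled, contributions are refunded, and the deviator ends with 52, which is less than 52 − 3 + 38 = 87. Contributing more than 3 just wastes the excess. So contributing exactly 3 is a best response.
Each player's payoff: 52 − 3 + 38 = 87.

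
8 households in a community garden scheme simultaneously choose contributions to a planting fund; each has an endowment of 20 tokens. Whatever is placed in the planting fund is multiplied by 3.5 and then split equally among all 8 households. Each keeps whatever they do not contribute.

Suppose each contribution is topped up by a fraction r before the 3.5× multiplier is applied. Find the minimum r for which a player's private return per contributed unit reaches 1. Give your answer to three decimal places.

1.286

With matching at rate r, one contributed unit becomes (1 + r) in the planting fund and returns 3.5 × (1 + r) / 8 to the contributor.
Setting this equal to 1: 1 + r = 8/3.5 = 2.2857.
So the minimum matching rate is r = 2.2857 − 1 = 1.286.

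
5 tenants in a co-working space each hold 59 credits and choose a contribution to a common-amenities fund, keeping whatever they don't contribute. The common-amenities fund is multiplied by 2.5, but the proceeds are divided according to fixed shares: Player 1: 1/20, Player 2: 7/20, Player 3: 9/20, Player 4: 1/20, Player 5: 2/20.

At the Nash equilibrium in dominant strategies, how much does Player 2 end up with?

A player with share s gets back 2.5·s per unit contributed, so full contribution is dominant for anyone with s > 1/2.5 = 0.4000 and zero contribution is dominant for anyone below.
Player 3 alone (share 9/20) is above the threshold, contributing 59; the remaining 4 contribute 0. Total contributed: 59.
Player 2 keeps 59 and receives 2.5 × 59 × 7/20 = 51.63 from the common-amenities fund, for a payoff of 110.63.

110.63 credits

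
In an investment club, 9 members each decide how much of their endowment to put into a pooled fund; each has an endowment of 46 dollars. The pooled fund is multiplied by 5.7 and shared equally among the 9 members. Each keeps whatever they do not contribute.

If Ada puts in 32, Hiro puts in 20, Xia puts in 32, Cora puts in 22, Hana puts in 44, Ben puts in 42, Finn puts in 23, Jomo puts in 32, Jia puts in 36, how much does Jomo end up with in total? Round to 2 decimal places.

Total contributed: 32 + 20 + 32 + 22 + 44 + 42 + 23 + 32 + 36 = 283.
Each receives 5.7 × 283 / 9 = 179.23 from the pooled fund.
Jomo keeps 46 − 32 = 14, so Jomo's payoff is 14 + 179.23 = 193.23.

193.23 dollars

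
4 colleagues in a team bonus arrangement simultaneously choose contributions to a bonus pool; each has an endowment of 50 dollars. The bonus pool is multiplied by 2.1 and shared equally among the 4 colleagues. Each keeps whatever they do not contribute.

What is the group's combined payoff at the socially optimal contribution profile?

420.00 dollars

Each contributed unit returns 2.100 to the group as a whole (0.5250 to each of 4 players), which exceeds 1, so the social optimum is full contribution: group total = 2.100 × 200 = 420.00.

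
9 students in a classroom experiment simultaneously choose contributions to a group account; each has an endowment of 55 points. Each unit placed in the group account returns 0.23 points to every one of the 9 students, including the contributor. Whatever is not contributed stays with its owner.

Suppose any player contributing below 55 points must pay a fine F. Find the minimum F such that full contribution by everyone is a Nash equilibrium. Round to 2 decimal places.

Given the others contribute fully, the best deviation is to contribute 0 (any partial contribution still incurs the fine and gives up units whose private return 0.23 is below 1).
Deviating from 55 to 0 saves 55 points but forfeits the deviator's share of the drop in the group account: 0.23 × 55 = 12.65.
So the deviation gain is 55 − 12.65 = 42.35, and the fine must be at least 42.35 points to wipe it out.

42.35 points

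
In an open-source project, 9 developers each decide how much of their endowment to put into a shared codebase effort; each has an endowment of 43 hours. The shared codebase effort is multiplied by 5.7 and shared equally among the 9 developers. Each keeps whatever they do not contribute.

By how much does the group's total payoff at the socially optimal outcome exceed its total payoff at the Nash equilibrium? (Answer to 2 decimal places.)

1818.90 hours

Each contributed unit returns 5.7/9 = 0.6333 to its contributor — below 1 — so contributing 0 is dominant for every player. At the Nash equilibrium everyone keeps their 43, and the group total is 9 × 43 = 387.
Each contributed unit returns 5.700 to the group as a whole (0.6333 to each of 9 players), which exceeds 1, so the social optimum is full contribution: group total = 5.700 × 387 = 2205.90.
Efficiency loss = 2205.90 − 387 = 1818.90.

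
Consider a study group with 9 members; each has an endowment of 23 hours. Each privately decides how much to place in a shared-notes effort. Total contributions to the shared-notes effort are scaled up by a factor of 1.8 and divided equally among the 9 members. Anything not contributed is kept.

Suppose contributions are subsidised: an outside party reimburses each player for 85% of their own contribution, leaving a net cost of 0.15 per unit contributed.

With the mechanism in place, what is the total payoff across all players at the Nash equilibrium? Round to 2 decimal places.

Under the mechanism each unit contributed yields (1.8/9) / 0.15 = 1.3333 back to its contributor per unit of net cost, which exceeds 1, making full contribution the dominant choice for everyone.
At the Nash equilibrium everyone contributes 23. Group total payoff = 9 × (23 × 0.85 + 1.8 × 23) = 548.55.

548.55 hours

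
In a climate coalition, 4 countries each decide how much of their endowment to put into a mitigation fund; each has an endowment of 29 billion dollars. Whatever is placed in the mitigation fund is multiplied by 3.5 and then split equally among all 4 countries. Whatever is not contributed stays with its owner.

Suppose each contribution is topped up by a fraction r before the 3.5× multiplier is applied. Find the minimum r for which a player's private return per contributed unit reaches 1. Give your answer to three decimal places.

With matching at rate r, one contributed unit becomes (1 + r) in the mitigation fund and returns 3.5 × (1 + r) / 4 to the contributor.
Setting this equal to 1: 1 + r = 4/3.5 = 1.1429.
So the minimum matching rate is r = 1.1429 − 1 = 0.143.

0.143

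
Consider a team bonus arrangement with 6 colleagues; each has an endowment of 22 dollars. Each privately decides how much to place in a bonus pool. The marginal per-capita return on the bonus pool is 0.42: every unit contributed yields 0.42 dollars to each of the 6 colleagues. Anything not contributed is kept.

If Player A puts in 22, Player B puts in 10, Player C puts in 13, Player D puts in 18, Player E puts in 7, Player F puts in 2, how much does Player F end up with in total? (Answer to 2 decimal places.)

Total contributed: 22 + 10 + 13 + 18 + 7 + 2 = 72.
Each receives 0.42 × 72 = 30.24 from the bonus pool.
Player F keeps 22 − 2 = 20, so Player F's payoff is 20 + 30.24 = 50.24.

50.24 dollars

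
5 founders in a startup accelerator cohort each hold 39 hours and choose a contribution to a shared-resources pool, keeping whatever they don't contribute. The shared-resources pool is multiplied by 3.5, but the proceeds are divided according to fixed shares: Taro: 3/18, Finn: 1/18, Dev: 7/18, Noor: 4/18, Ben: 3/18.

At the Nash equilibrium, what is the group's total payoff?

292.50 hours

A player with share s gets back 3.5·s per unit contributed, so full contribution is dominant for anyone with s > 1/3.5 = 0.2857 and zero contribution is dominant for anyone below.
Dev alone (share 7/18) is above the threshold, contributing 39; the remaining 4 contribute 0. Total contributed: 39.
The shared-resources pool pays out 3.5 × 39 = 136.50 in total (split across the unequal shares, but the aggregate is all that matters for the group sum).
The 4 free-riders keep 39 each, adding 156. Group total = 156 + 136.50 = 292.50.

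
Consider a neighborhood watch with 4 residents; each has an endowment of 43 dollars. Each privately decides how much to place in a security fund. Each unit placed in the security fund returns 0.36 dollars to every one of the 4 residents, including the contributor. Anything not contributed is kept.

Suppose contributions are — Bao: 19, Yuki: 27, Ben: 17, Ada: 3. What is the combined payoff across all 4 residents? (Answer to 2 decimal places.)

Total contributed: 19 + 27 + 17 + 3 = 66; total kept: 4 × 43 − 66 = 106.
The security fund pays out 0.36 × 4 × 66 = 95.04 in aggregate.
Group total = 106 + 95.04 = 201.04.

201.04 dollars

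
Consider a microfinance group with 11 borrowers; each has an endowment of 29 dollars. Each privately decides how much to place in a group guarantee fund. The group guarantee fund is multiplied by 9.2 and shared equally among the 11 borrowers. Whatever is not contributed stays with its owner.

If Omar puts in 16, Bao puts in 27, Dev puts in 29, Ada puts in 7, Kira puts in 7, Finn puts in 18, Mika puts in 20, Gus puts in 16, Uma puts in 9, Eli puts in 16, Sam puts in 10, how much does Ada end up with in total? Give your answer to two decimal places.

Total contributed: 16 + 27 + 29 + 7 + 7 + 18 + 20 + 16 + 9 + 16 + 10 = 175.
Each receives 9.2 × 175 / 11 = 146.36 from the group guarantee fund.
Ada keeps 29 − 7 = 22, so Ada's payoff is 22 + 146.36 = 168.36.

168.36 dollars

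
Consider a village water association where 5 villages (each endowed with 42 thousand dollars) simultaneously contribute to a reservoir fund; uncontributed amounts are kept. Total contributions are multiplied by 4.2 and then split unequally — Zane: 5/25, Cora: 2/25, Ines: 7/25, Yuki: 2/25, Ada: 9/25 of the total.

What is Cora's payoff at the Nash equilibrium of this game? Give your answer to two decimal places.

Player j's private return per contributed unit is 4.2 × (j's share). Contributing is weakly dominant for j when that share is at least 1/4.2 = 0.2381, and contributing 0 is dominant otherwise.
Ines and Ada clear that bar, contributing 42 each; the remaining 3 contribute 0. Total contributed: 84.
Cora keeps 42 and receives 4.2 × 84 × 2/25 = 28.22 from the reservoir fund, for a payoff of 70.22.

70.22 thousand dollars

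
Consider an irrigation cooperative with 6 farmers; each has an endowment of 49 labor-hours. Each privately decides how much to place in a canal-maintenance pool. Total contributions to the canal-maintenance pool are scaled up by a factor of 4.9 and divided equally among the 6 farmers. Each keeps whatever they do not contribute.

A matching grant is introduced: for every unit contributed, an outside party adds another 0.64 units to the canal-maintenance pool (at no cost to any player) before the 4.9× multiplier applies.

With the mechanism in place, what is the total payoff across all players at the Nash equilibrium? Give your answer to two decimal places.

With the mechanism, a contributed unit returns 4.9 × 1.64 / 6 = 1.3393 per unit of net cost to the contributor — now above 1 — so contributing fully is weakly dominant for every player.
So the Nash equilibrium is full contribution by all 6; the group earns 4.9 × 1.64 × 294 = 2362.58.

2362.58 labor-hours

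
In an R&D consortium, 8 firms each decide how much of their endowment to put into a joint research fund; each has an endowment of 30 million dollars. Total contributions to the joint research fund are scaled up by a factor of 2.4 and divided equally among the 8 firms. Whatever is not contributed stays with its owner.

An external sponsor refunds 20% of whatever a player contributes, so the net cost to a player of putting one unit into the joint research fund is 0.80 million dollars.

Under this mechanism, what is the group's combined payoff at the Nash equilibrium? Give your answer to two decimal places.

240.00 million dollars

With the mechanism, a contributed unit returns (2.4/8) / 0.80 = 0.3750 per unit of net cost — still below 1 — so contributing 0 remains dominant for every player.
Everyone keeps their endowment and the group total is 8 × 30 = 240.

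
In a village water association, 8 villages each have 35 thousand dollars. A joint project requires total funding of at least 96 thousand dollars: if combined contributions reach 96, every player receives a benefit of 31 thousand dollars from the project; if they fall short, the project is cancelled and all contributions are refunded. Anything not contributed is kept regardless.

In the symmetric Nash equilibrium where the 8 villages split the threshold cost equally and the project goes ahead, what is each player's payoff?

54 thousand dollars

Equal share of the threshold: 96/8 = 12.
At this profile no one gains by cutting their contribution: any cut drops the total below 96, the project is cancelled, contributions are refunded, and the deviator ends with 35, which is less than 35 − 12 + 31 = 54. Contributing more than 12 just wastes the excess. So contributing exactly 12 is a best response.
Each player's payoff: 35 − 12 + 31 = 54.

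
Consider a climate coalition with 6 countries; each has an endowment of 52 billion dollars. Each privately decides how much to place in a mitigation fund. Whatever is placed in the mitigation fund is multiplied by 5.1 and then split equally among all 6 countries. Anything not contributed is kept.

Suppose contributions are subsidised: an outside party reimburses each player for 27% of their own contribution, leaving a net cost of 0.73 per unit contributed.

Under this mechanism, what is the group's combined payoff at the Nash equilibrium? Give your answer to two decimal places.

1675.44 billion dollars

With the mechanism, a contributed unit returns (5.1/6) / 0.73 = 1.1644 per unit of net cost to the contributor — now above 1 — so contributing fully is weakly dominant for every player.
So the Nash equilibrium is full contribution by all 6; the group earns 6 × (52 × 0.27 + 5.1 × 52) = 1675.44.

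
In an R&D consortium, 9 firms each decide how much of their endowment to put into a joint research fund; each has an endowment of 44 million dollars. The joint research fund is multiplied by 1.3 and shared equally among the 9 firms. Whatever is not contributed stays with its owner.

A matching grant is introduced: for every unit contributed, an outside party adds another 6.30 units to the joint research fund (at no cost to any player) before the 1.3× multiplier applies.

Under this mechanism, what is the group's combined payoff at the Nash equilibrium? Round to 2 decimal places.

The effective private return per unit is now 1.3 × 7.30 / 9 = 1.0544 > 1, so every player's dominant strategy flips to full contribution.
At the Nash equilibrium everyone contributes 44. Group total payoff = 1.3 × 7.30 × 396 = 3758.04.

3758.04 million dollars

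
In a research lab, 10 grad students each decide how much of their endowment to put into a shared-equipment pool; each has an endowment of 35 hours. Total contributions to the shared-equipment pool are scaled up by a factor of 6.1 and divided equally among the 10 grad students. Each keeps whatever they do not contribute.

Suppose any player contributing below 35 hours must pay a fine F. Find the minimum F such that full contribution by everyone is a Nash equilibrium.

13.65 hours

Given the others contribute fully, the best deviation is to contribute 0 (any partial contribution still incurs the fine and gives up units whose private return 0.6100 is below 1).
Deviating from 35 to 0 saves 35 hours but forfeits the deviator's share of the drop in the shared-equipment pool: 6.1/10 × 35 = 21.35.
So the deviation gain is 35 − 21.35 = 13.65, and the fine must be at least 13.65 hours to wipe it out.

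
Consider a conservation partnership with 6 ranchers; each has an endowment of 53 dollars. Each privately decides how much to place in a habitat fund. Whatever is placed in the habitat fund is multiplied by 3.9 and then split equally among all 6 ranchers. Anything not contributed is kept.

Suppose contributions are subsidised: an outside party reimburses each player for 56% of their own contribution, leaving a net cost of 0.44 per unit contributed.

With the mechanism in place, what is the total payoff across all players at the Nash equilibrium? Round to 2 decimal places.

The effective private return per unit is now (3.9/6) / 0.44 = 1.4773 > 1, so every player's dominant strategy flips to full contribution.
So the Nash equilibrium is full contribution by all 6; the group earns 6 × (53 × 0.56 + 3.9 × 53) = 1418.28.

1418.28 dollars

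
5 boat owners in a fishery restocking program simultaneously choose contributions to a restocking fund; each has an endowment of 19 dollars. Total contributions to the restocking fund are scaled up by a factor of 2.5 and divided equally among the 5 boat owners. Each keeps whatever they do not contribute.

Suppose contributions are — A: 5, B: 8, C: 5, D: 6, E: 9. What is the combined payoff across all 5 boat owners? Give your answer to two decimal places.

144.50 dollars

Total contributed: 5 + 8 + 5 + 6 + 9 = 33; total kept: 5 × 19 − 33 = 62.
The restocking fund pays out 2.5 × 33 = 82.50 in aggregate.
Group total = 62 + 82.50 = 144.50.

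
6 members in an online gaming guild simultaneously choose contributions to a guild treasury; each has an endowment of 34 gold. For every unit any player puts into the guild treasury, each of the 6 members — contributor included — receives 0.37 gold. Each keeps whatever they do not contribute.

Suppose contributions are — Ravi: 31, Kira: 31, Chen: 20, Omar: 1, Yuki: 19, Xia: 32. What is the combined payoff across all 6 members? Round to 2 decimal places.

367.48 gold

Total contributed: 31 + 31 + 20 + 1 + 19 + 32 = 134; total kept: 6 × 34 − 134 = 70.
The guild treasury pays out 0.37 × 6 × 134 = 297.48 in aggregate.
Group total = 70 + 297.48 = 367.48.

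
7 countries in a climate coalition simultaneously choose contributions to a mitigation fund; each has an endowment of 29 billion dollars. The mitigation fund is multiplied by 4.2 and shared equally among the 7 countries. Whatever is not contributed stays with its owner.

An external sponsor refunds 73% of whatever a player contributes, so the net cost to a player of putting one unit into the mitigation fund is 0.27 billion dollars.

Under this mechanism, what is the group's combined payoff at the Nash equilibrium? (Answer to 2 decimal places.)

The effective private return per unit is now (4.2/7) / 0.27 = 2.2222 > 1, so every player's dominant strategy flips to full contribution.
At the Nash equilibrium everyone contributes 29. Group total payoff = 7 × (29 × 0.73 + 4.2 × 29) = 1000.79.

1000.79 billion dollars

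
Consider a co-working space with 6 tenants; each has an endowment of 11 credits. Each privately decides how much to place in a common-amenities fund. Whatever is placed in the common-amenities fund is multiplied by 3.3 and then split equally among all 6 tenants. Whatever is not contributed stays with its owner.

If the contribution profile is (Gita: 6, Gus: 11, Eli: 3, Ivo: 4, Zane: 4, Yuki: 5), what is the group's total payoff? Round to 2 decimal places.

Total contributed: 6 + 11 + 3 + 4 + 4 + 5 = 33; total kept: 6 × 11 − 33 = 33.
The common-amenities fund pays out 3.3 × 33 = 108.90 in aggregate.
Group total = 33 + 108.90 = 141.90.

141.90 credits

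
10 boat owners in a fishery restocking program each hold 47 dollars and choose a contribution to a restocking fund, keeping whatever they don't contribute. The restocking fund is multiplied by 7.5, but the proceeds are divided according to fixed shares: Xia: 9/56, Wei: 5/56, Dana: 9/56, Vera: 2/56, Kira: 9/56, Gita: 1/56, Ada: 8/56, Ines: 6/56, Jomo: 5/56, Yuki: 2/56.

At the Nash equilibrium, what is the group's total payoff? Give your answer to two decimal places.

1692.00 dollars

For player j, contributing a unit is worthwhile iff 7.5 × (j's share) ≥ 1, i.e. iff j's share is at least 0.1333.
The shares above 0.1333 belong to Xia, Dana, Kira and Ada, contributing 47 each; the remaining 6 contribute 0. Total contributed: 188.
The restocking fund pays out 7.5 × 188 = 1410.00 in total (split across the unequal shares, but the aggregate is all that matters for the group sum).
The 6 free-riders keep 47 each, adding 282. Group total = 282 + 1410.00 = 1692.00.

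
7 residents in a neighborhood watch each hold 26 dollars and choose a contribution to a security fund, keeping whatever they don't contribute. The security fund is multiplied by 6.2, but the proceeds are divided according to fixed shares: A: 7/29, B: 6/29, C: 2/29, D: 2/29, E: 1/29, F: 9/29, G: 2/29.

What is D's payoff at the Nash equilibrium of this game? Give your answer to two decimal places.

59.35 dollars

A player with share s gets back 6.2·s per unit contributed, so full contribution is dominant for anyone with s > 1/6.2 = 0.1613 and zero contribution is dominant for anyone below.
The shares above 0.1613 belong to A, B and F, contributing 26 each; the remaining 4 contribute 0. Total contributed: 78.
D keeps 26 and receives 6.2 × 78 × 2/29 = 33.35 from the security fund, for a payoff of 59.35.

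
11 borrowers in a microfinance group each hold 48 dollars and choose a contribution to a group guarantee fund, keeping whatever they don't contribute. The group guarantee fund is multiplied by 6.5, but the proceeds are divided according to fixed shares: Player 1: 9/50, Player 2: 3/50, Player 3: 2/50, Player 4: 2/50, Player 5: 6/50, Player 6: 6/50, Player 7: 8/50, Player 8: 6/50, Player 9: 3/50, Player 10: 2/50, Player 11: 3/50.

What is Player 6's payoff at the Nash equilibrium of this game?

122.88 dollars

Each unit j contributes comes back to j as 6.5 × (j's share), so j prefers to contribute only if that share exceeds 1/6.5 = 0.1538; otherwise keeping the unit dominates.
Player 1 and Player 7 clear that bar, contributing 48 each; the remaining 9 contribute 0. Total contributed: 96.
Player 6 keeps 48 and receives 6.5 × 96 × 6/50 = 74.88 from the group guarantee fund, for a payoff of 122.88.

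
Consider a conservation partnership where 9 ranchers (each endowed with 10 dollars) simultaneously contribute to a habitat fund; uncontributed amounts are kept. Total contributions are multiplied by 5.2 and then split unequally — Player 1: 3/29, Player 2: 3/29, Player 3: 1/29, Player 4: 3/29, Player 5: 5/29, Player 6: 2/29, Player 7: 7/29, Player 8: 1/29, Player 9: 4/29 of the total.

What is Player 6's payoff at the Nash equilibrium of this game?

Player j's private return per contributed unit is 5.2 × (j's share). Contributing is weakly dominant for j when that share is at least 1/5.2 = 0.1923, and contributing 0 is dominant otherwise.
Only Player 7 (7/29) clears that bar, contributing 10; the remaining 8 contribute 0. Total contributed: 10.
Player 6 keeps 10 and receives 5.2 × 10 × 2/29 = 3.59 from the habitat fund, for a payoff of 13.59.

13.59 dollars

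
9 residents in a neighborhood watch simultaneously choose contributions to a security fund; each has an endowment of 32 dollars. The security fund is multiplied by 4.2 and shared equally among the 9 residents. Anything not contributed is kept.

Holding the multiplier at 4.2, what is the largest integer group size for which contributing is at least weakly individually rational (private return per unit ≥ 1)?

4

Private return per unit is 4.2/(group size), which is ≥ 1 whenever the group size is ≤ 4.2.
The largest such integer is 4.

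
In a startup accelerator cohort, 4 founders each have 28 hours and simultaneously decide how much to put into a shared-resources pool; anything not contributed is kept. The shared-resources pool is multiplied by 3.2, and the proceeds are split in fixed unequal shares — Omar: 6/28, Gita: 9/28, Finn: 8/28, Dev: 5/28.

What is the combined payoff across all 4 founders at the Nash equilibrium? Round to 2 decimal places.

Each unit j contributes comes back to j as 3.2 × (j's share), so j prefers to contribute only if that share exceeds 1/3.2 = 0.3125; otherwise keeping the unit dominates.
Gita alone (share 9/28) is above the threshold, contributing 28; the remaining 3 contribute 0. Total contributed: 28.
The shared-resources pool pays out 3.2 × 28 = 89.60 in total (split across the unequal shares, but the aggregate is all that matters for the group sum).
The 3 free-riders keep 28 each, adding 84. Group total = 84 + 89.60 = 173.60.

173.60 hours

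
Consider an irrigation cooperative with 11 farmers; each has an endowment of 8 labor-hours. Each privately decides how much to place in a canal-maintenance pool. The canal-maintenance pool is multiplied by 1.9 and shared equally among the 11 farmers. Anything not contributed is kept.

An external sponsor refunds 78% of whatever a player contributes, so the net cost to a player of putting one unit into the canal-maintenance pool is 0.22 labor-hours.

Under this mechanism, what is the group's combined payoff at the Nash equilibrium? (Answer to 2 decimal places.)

With the mechanism, a contributed unit returns (1.9/11) / 0.22 = 0.7851 per unit of net cost — still below 1 — so contributing 0 remains dominant for every player.
At the Nash equilibrium no one contributes; group total payoff = 11 × 8 = 88.

88.00 labor-hours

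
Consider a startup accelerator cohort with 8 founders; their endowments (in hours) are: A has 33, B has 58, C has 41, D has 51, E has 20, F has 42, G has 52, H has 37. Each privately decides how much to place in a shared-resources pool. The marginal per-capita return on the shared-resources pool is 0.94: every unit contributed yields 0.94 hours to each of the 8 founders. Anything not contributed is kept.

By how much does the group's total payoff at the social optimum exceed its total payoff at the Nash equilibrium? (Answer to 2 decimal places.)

2177.68 hours

The private return per contributed unit is 0.94 < 1 for everyone, so the Nash equilibrium is zero contribution and the group total is Σ E_j = 33 + 58 + 41 + 51 + 20 + 42 + 52 + 37 = 334.
Each contributed unit returns 7.520 to the group, so the social optimum is full contribution by everyone: group total = 7.520 × 334 = 2511.68.
Efficiency loss = (7.520 − 1) × 334 = 2177.68.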